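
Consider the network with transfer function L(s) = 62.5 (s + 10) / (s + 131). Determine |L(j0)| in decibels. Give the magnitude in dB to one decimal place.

13.6 dB

L(0) = 62.5 × 10 / 131 = 4.771
20 log₁₀(4.771) = 13.57 dB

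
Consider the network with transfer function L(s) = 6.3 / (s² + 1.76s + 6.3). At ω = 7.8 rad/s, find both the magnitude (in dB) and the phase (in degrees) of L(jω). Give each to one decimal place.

|L| = -19.0 dB, ∠L = -165.9°

|(j7.8)² + 1.76(j7.8) + 6.3| = |-54.54 + j13.728| = 56.24
|L(j7.8)| = 6.3 / 56.24 = 0.11202
20 log₁₀(0.11202) = -19.01 dB
∠[(j7.8)² + 1.76(j7.8) + 6.3] = ∠[-54.54 + j13.728] = 165.87°
∠L(j7.8) = −165.87° = -165.87°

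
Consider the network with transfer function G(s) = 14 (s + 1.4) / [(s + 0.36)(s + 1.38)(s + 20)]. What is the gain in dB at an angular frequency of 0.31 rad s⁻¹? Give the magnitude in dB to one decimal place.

|j0.31 + 1.4| = √(0.31² + 1.4²) = 1.434
|j0.31 + 0.36| = √(0.31² + 0.36²) = 0.4751
|j0.31 + 1.38| = √(0.31² + 1.38²) = 1.414
|j0.31 + 20| = √(0.31² + 20²) = 20
|G(j0.31)| = 14 × 1.434 / (0.4751 × 1.414 × 20) = 1.4936
20 log₁₀(1.4936) = 3.48 dB

3.5 dB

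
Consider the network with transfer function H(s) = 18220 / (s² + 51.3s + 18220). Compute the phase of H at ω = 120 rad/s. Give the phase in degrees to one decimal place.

-58.2°

∠[(j120)² + 51.3(j120) + 18220] = ∠[3820 + j6156] = 58.18°
∠H(j120) = −58.18° = -58.18°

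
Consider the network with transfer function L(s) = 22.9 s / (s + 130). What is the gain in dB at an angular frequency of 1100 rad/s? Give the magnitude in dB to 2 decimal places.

|j1100| = 1100
|j1100 + 130| = √(1100² + 130²) = 1108
|L(j1100)| = 22.9 × 1100 / 1108 = 22.742
20 log₁₀(22.742) = 27.136 dB

27.14 dB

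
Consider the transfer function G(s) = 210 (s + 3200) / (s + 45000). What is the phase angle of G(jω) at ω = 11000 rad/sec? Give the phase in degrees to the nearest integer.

∠(j11000 + 3200) = arctan(11000/3200) = 73.78°
∠(j11000 + 45000) = arctan(11000/45000) = 13.74°
∠G(j11000) = 73.78° − 13.74° = 60.04°

60°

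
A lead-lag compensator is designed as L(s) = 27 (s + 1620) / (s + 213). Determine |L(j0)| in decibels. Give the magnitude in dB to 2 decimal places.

46.25 dB

L(0) = 27 × 1620 / 213 = 205.35
20 log₁₀(205.35) = 46.250 dB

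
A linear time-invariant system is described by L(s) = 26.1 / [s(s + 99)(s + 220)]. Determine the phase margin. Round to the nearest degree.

90°

Gain crossover: |L(jω)| = 1 at ω ≈ 0.0012 rad/s.
∠L(j0.0012) = −90° − arctan(0.0012/99) − arctan(0.0012/220) ≈ -90.00°
PM = 180° + (-90.00°) = 90.00°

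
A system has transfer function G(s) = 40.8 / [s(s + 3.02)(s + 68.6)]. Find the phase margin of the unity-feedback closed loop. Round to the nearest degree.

Gain crossover: |G(jω)| = 1 at ω ≈ 0.197 rad/s.
∠G(j0.197) = −90° − arctan(0.197/3.02) − arctan(0.197/68.6) ≈ -93.89°
PM = 180° + (-93.89°) = 86.11°

86°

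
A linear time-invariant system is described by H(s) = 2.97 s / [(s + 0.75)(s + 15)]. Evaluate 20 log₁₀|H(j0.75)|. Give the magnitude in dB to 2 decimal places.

|j0.75| = 0.75
|j0.75 + 0.75| = √(0.75² + 0.75²) = 1.061
|j0.75 + 15| = √(0.75² + 15²) = 15.02
|H(j0.75)| = 2.97 × 0.75 / (1.061 × 15.02) = 0.13983
20 log₁₀(0.13983) = -17.088 dB

-17.09 dB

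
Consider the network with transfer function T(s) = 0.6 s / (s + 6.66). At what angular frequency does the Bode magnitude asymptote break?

The single real pole at s = −6.66 gives a corner at ω = 6.66 rad s⁻¹.

6.66 rad s⁻¹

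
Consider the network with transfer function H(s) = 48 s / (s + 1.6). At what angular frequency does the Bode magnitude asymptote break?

The single real pole at s = −1.6 gives a corner at ω = 1.6 rad/s.

1.6 rad/s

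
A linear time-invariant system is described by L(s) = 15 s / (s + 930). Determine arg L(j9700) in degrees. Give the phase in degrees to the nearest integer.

∠(j9700) = 90.00°
∠(j9700 + 930) = arctan(9700/930) = 84.52°
∠L(j9700) = 90.00° − 84.52° = 5.48°

5°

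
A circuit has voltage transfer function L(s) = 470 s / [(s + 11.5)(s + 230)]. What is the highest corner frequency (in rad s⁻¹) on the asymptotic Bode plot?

230 rad s⁻¹

Break frequencies occur at each pole and zero magnitude: 11.5 rad s⁻¹, 230 rad s⁻¹.
The highest is 230 rad s⁻¹.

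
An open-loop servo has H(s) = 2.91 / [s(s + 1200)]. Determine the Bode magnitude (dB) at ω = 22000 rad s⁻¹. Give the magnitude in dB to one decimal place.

-164.4 dB

|j22000 + 1200| = √(22000² + 1200²) = 2.203e+04
|j22000| = 2.2e+04
|H(j22000)| = 2.91 / (2.203e+04 × 2.2e+04) = 6.0035e-09
20 log₁₀(6.0035e-09) = -164.43 dB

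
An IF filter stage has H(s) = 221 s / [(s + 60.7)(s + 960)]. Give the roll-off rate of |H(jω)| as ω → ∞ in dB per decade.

With 1 zero and 2 poles, the high-frequency asymptotic slope is 20 × (1 − 2) = -20 dB/decade.

-20 dB/decade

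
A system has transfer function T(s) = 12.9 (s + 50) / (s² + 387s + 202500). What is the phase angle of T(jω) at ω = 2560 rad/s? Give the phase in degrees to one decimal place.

∠(j2560 + 50) = arctan(2560/50) = 88.88°
∠[(j2560)² + 387(j2560) + 202500] = ∠[-6.3511e+06 + j9.9072e+05] = 171.13°
∠T(j2560) = 88.88° − 171.13° = -82.25°

-82.3°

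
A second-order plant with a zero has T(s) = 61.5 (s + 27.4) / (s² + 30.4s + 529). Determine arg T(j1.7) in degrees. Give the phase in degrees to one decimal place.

∠(j1.7 + 27.4) = arctan(1.7/27.4) = 3.55°
∠[(j1.7)² + 30.4(j1.7) + 529] = ∠[526.11 + j51.68] = 5.61°
∠T(j1.7) = 3.55° − 5.61° = -2.06°

-2.1°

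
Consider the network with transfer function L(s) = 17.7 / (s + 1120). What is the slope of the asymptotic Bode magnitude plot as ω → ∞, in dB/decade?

-20 dB/decade

With 0 zeros and 1 pole, the high-frequency asymptotic slope is 20 × (0 − 1) = -20 dB/decade.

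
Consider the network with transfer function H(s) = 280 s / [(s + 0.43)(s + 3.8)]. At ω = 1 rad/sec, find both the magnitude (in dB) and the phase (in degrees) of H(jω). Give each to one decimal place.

|j1| = 1
|j1 + 0.43| = √(1² + 0.43²) = 1.089
|j1 + 3.8| = √(1² + 3.8²) = 3.929
|H(j1)| = 280 × 1 / (1.089 × 3.929) = 65.463
20 log₁₀(65.463) = 36.32 dB
∠(j1) = 90.00°
∠(j1 + 0.43) = arctan(1/0.43) = 66.73°
∠(j1 + 3.8) = arctan(1/3.8) = 14.74°
∠H(j1) = 90.00° − (66.73° + 14.74°) = 8.52°

|H| = 36.3 dB, ∠H = 8.5 deg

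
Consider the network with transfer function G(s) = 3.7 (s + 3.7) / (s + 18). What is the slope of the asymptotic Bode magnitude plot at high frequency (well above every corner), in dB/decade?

0 dB/decade

With 1 zero and 1 pole, the high-frequency asymptotic slope is 20 × (1 − 1) = 0 dB/decade.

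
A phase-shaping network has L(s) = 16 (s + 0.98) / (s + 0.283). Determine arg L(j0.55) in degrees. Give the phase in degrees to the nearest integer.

-33°

∠(j0.55 + 0.98) = arctan(0.55/0.98) = 29.30°
∠(j0.55 + 0.283) = arctan(0.55/0.283) = 62.77°
∠L(j0.55) = 29.30° − 62.77° = -33.47°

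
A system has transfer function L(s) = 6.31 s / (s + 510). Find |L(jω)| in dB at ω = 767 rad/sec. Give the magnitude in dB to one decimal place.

14.4 dB

|j767| = 767
|j767 + 510| = √(767² + 510²) = 921.1
|L(j767)| = 6.31 × 767 / 921.1 = 5.2544
20 log₁₀(5.2544) = 14.41 dB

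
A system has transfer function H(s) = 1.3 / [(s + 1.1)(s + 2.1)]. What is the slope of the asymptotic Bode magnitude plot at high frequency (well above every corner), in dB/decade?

With 0 zeros and 2 poles, the high-frequency asymptotic slope is 20 × (0 − 2) = -40 dB/decade.

-40 dB/decade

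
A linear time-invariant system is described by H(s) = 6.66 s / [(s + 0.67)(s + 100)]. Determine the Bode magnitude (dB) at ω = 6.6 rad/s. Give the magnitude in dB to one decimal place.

|j6.6| = 6.6
|j6.6 + 0.67| = √(6.6² + 0.67²) = 6.634
|j6.6 + 100| = √(6.6² + 100²) = 100.2
|H(j6.6)| = 6.66 × 6.6 / (6.634 × 100.2) = 0.066116
20 log₁₀(0.066116) = -23.59 dB

-23.6 dB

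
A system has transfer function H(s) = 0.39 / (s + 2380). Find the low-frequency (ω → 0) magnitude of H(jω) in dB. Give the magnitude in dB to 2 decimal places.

H(0) = 0.39 / 2380 = 0.00016387
20 log₁₀(0.00016387) = -75.710 dB

-75.71 dB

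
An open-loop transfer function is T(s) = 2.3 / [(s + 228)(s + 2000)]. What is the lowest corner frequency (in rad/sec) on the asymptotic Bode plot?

228 rad/sec

Break frequencies occur at each pole and zero magnitude: 228 rad/sec, 2000 rad/sec.
The lowest is 228 rad/sec.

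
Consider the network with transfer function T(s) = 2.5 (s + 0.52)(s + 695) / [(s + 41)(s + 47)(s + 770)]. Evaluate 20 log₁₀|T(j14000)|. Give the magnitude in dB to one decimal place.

|j14000 + 0.52| = √(14000² + 0.52²) = 1.4e+04
|j14000 + 695| = √(14000² + 695²) = 1.402e+04
|j14000 + 41| = √(14000² + 41²) = 1.4e+04
|j14000 + 47| = √(14000² + 47²) = 1.4e+04
|j14000 + 770| = √(14000² + 770²) = 1.402e+04
|T(j14000)| = 2.5 × 1.4e+04 × 1.402e+04 / (1.4e+04 × 1.4e+04 × 1.402e+04) = 0.00017852
20 log₁₀(0.00017852) = -74.97 dB

-75.0 dB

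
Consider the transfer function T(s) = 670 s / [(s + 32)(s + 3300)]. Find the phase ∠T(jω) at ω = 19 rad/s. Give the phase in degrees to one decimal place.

∠(j19) = 90.00°
∠(j19 + 32) = arctan(19/32) = 30.70°
∠(j19 + 3300) = arctan(19/3300) = 0.33°
∠T(j19) = 90.00° − (30.70° + 0.33°) = 58.97°

59.0°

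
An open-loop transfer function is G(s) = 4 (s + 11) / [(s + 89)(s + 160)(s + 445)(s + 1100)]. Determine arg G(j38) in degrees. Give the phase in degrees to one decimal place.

30.5°

∠(j38 + 11) = arctan(38/11) = 73.86°
∠(j38 + 89) = arctan(38/89) = 23.12°
∠(j38 + 160) = arctan(38/160) = 13.36°
∠(j38 + 445) = arctan(38/445) = 4.88°
∠(j38 + 1100) = arctan(38/1100) = 1.98°
∠G(j38) = 73.86° − (23.12° + 13.36° + 4.88° + 1.98°) = 30.52°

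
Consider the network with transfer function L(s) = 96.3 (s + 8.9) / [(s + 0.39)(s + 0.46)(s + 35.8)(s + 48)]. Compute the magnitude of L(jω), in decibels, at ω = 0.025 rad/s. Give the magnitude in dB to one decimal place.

|j0.025 + 8.9| = √(0.025² + 8.9²) = 8.9
|j0.025 + 0.39| = √(0.025² + 0.39²) = 0.3908
|j0.025 + 0.46| = √(0.025² + 0.46²) = 0.4607
|j0.025 + 35.8| = √(0.025² + 35.8²) = 35.8
|j0.025 + 48| = √(0.025² + 48²) = 48
|L(j0.025)| = 96.3 × 8.9 / (0.3908 × 0.4607 × 35.8 × 48) = 2.7704
20 log₁₀(2.7704) = 8.85 dB

8.9 dB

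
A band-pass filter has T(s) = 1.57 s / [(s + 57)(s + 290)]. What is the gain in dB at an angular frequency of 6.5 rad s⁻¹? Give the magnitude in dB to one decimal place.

-64.2 dB

|j6.5| = 6.5
|j6.5 + 57| = √(6.5² + 57²) = 57.37
|j6.5 + 290| = √(6.5² + 290²) = 290.1
|T(j6.5)| = 1.57 × 6.5 / (57.37 × 290.1) = 0.00061323
20 log₁₀(0.00061323) = -64.25 dB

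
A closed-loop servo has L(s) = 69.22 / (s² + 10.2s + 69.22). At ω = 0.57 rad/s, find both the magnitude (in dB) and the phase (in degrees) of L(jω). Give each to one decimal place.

|L| = 0.0 dB, ∠L = -4.8°

|(j0.57)² + 10.2(j0.57) + 69.22| = |68.895 + j5.814| = 69.14
|L(j0.57)| = 69.22 / 69.14 = 1.0012
20 log₁₀(1.0012) = 0.01 dB
∠[(j0.57)² + 10.2(j0.57) + 69.22] = ∠[68.895 + j5.814] = 4.82°
∠L(j0.57) = −4.82° = -4.82°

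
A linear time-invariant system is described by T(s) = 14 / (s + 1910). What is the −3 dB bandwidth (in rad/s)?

1910 rad/s

For a single-pole low-pass, the −3 dB point is at the pole: ω = 1910 rad/s.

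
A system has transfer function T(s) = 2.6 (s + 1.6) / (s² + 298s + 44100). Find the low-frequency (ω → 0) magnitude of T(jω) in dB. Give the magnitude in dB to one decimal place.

-80.5 dB

T(0) = 2.6 × 1.6 / 44100 = 9.4331e-05
20 log₁₀(9.4331e-05) = -80.51 dB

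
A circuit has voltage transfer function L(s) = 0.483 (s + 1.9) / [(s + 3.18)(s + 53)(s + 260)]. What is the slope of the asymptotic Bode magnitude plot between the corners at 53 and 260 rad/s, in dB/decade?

In this band the factors already past their corner are: zero at 1.9, pole at 3.18, pole at 53; net slope = -20 dB/decade.

-20 dB/decade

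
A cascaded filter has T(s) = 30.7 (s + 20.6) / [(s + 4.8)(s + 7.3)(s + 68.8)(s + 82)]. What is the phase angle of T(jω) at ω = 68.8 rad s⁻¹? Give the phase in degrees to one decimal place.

-181.6°

∠(j68.8 + 20.6) = arctan(68.8/20.6) = 73.33°
∠(j68.8 + 4.8) = arctan(68.8/4.8) = 86.01°
∠(j68.8 + 7.3) = arctan(68.8/7.3) = 83.94°
∠(j68.8 + 68.8) = arctan(68.8/68.8) = 45.00°
∠(j68.8 + 82) = arctan(68.8/82) = 40.00°
∠T(j68.8) = 73.33° − (86.01° + 83.94° + 45.00° + 40.00°) = -181.62°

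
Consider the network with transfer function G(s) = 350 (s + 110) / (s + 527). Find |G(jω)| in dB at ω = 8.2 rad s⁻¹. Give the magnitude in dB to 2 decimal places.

37.30 dB

|j8.2 + 110| = √(8.2² + 110²) = 110.3
|j8.2 + 527| = √(8.2² + 527²) = 527.1
|G(j8.2)| = 350 × 110.3 / 527.1 = 73.249
20 log₁₀(73.249) = 37.296 dB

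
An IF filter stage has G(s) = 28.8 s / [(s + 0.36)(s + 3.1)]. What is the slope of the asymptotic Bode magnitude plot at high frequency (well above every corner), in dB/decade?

With 1 zero and 2 poles, the high-frequency asymptotic slope is 20 × (1 − 2) = -20 dB/decade.

-20 dB/decade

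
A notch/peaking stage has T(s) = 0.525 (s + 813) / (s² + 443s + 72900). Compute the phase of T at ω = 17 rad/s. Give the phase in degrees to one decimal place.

∠(j17 + 813) = arctan(17/813) = 1.20°
∠[(j17)² + 443(j17) + 72900] = ∠[72611 + j7531] = 5.92°
∠T(j17) = 1.20° − 5.92° = -4.72°

-4.7°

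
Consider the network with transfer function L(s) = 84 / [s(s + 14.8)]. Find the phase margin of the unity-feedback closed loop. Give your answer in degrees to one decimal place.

70.2°

Gain crossover: |L(jω)| = 1 at ω ≈ 5.34 rad s⁻¹.
∠L(j5.34) = −90° − arctan(5.34/14.8) ≈ -109.84°
PM = 180° + (-109.84°) = 70.16°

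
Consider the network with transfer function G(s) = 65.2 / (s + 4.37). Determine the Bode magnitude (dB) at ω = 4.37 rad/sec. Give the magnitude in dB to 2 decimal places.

|j4.37 + 4.37| = √(4.37² + 4.37²) = 6.18
|G(j4.37)| = 65.2 / 6.18 = 10.55
20 log₁₀(10.55) = 20.465 dB

20.47 dB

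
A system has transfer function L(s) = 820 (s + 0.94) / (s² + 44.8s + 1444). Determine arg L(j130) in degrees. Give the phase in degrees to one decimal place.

-69.8°

∠(j130 + 0.94) = arctan(130/0.94) = 89.59°
∠[(j130)² + 44.8(j130) + 1444] = ∠[-15456 + j5824] = 159.35°
∠L(j130) = 89.59° − 159.35° = -69.77°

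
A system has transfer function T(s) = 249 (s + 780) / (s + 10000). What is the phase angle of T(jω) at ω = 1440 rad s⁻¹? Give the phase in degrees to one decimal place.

53.4°

∠(j1440 + 780) = arctan(1440/780) = 61.56°
∠(j1440 + 10000) = arctan(1440/10000) = 8.19°
∠T(j1440) = 61.56° − 8.19° = 53.36°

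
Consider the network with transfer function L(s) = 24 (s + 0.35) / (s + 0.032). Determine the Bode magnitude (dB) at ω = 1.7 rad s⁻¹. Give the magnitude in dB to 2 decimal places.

27.78 dB

|j1.7 + 0.35| = √(1.7² + 0.35²) = 1.736
|j1.7 + 0.032| = √(1.7² + 0.032²) = 1.7
|L(j1.7)| = 24 × 1.736 / 1.7 = 24.499
20 log₁₀(24.499) = 27.783 dB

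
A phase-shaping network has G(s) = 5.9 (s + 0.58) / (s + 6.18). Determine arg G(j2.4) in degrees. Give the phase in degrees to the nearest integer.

∠(j2.4 + 0.58) = arctan(2.4/0.58) = 76.41°
∠(j2.4 + 6.18) = arctan(2.4/6.18) = 21.22°
∠G(j2.4) = 76.41° − 21.22° = 55.19°

55°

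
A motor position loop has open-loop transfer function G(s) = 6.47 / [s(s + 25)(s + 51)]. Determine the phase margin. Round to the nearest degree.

90°

Gain crossover: |G(jω)| = 1 at ω ≈ 0.00507 rad/s.
∠G(j0.00507) = −90° − arctan(0.00507/25) − arctan(0.00507/51) ≈ -90.02°
PM = 180° + (-90.02°) = 89.98°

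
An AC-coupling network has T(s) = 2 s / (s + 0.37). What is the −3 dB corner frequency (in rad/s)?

0.37 rad/s

For a single-pole high-pass, the −3 dB point is at the pole: ω = 0.37 rad/s.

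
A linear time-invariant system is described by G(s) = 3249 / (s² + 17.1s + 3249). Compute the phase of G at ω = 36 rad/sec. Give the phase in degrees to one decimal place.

∠[(j36)² + 17.1(j36) + 3249] = ∠[1953 + j615.6] = 17.50°
∠G(j36) = −17.50° = -17.50°

-17.5 deg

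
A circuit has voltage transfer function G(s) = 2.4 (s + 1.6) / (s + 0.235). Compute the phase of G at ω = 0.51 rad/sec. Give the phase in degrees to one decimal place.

∠(j0.51 + 1.6) = arctan(0.51/1.6) = 17.68°
∠(j0.51 + 0.235) = arctan(0.51/0.235) = 65.26°
∠G(j0.51) = 17.68° − 65.26° = -47.58°

-47.6°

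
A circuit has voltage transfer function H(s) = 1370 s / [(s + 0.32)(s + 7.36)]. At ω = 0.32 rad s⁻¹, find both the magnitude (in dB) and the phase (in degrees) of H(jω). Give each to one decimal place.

|j0.32| = 0.32
|j0.32 + 0.32| = √(0.32² + 0.32²) = 0.4525
|j0.32 + 7.36| = √(0.32² + 7.36²) = 7.367
|H(j0.32)| = 1370 × 0.32 / (0.4525 × 7.367) = 131.5
20 log₁₀(131.5) = 42.38 dB
∠(j0.32) = 90.00°
∠(j0.32 + 0.32) = arctan(0.32/0.32) = 45.00°
∠(j0.32 + 7.36) = arctan(0.32/7.36) = 2.49°
∠H(j0.32) = 90.00° − (45.00° + 2.49°) = 42.51°

|H| = 42.4 dB, ∠H = 42.5°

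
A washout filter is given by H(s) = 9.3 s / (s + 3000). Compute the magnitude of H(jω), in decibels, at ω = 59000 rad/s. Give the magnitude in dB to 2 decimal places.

|j59000| = 5.9e+04
|j59000 + 3000| = √(59000² + 3000²) = 5.908e+04
|H(j59000)| = 9.3 × 5.9e+04 / 5.908e+04 = 9.288
20 log₁₀(9.288) = 19.358 dB

19.36 dB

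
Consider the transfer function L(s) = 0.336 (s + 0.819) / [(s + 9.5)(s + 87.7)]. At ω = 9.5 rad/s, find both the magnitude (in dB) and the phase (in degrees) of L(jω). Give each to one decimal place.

|j9.5 + 0.819| = √(9.5² + 0.819²) = 9.535
|j9.5 + 9.5| = √(9.5² + 9.5²) = 13.44
|j9.5 + 87.7| = √(9.5² + 87.7²) = 88.21
|L(j9.5)| = 0.336 × 9.535 / (13.44 × 88.21) = 0.0027033
20 log₁₀(0.0027033) = -51.36 dB
∠(j9.5 + 0.819) = arctan(9.5/0.819) = 85.07°
∠(j9.5 + 9.5) = arctan(9.5/9.5) = 45.00°
∠(j9.5 + 87.7) = arctan(9.5/87.7) = 6.18°
∠L(j9.5) = 85.07° − (45.00° + 6.18°) = 33.89°

|L| = -51.4 dB, ∠L = 33.9°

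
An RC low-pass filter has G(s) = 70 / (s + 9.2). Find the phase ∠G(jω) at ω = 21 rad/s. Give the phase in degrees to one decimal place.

-66.3°

∠(j21 + 9.2) = arctan(21/9.2) = 66.34°
∠G(j21) = −66.34° = -66.34°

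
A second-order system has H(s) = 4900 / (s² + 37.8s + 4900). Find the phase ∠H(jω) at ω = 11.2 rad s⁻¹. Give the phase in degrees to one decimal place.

-5.1 deg

∠[(j11.2)² + 37.8(j11.2) + 4900] = ∠[4774.6 + j423.36] = 5.07°
∠H(j11.2) = −5.07° = -5.07°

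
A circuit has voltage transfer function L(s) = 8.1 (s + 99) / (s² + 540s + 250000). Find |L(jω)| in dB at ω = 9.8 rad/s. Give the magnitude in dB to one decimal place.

-49.8 dB

|j9.8 + 99| = √(9.8² + 99²) = 99.48
|(j9.8)² + 540(j9.8) + 250000| = |2.499e+05 + j5292| = 2.5e+05
|L(j9.8)| = 8.1 × 99.48 / 2.5e+05 = 0.0032238
20 log₁₀(0.0032238) = -49.83 dB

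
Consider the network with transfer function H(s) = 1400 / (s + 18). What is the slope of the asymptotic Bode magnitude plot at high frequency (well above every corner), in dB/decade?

-20 dB/decade

With 0 zeros and 1 pole, the high-frequency asymptotic slope is 20 × (0 − 1) = -20 dB/decade.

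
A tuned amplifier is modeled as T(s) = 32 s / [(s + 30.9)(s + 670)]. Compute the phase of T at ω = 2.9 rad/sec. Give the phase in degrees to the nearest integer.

84°

∠(j2.9) = 90.00°
∠(j2.9 + 30.9) = arctan(2.9/30.9) = 5.36°
∠(j2.9 + 670) = arctan(2.9/670) = 0.25°
∠T(j2.9) = 90.00° − (5.36° + 0.25°) = 84.39°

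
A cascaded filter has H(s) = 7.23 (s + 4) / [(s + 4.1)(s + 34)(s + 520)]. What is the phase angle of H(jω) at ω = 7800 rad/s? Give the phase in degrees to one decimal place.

∠(j7800 + 4) = arctan(7800/4) = 89.97°
∠(j7800 + 4.1) = arctan(7800/4.1) = 89.97°
∠(j7800 + 34) = arctan(7800/34) = 89.75°
∠(j7800 + 520) = arctan(7800/520) = 86.19°
∠H(j7800) = 89.97° − (89.97° + 89.75° + 86.19°) = -175.94°

-175.9°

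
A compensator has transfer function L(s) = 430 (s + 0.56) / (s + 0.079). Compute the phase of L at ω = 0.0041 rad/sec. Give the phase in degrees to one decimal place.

-2.6°

∠(j0.0041 + 0.56) = arctan(0.0041/0.56) = 0.42°
∠(j0.0041 + 0.079) = arctan(0.0041/0.079) = 2.97°
∠L(j0.0041) = 0.42° − 2.97° = -2.55°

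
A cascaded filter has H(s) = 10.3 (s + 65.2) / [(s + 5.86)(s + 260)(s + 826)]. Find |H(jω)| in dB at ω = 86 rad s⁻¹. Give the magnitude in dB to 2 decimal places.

|j86 + 65.2| = √(86² + 65.2²) = 107.9
|j86 + 5.86| = √(86² + 5.86²) = 86.2
|j86 + 260| = √(86² + 260²) = 273.9
|j86 + 826| = √(86² + 826²) = 830.5
|H(j86)| = 10.3 × 107.9 / (86.2 × 273.9 × 830.5) = 5.6702e-05
20 log₁₀(5.6702e-05) = -84.928 dB

-84.93 dB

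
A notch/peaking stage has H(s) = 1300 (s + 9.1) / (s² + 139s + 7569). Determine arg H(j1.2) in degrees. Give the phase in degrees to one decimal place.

6.2°

∠(j1.2 + 9.1) = arctan(1.2/9.1) = 7.51°
∠[(j1.2)² + 139(j1.2) + 7569] = ∠[7567.6 + j166.8] = 1.26°
∠H(j1.2) = 7.51° − 1.26° = 6.25°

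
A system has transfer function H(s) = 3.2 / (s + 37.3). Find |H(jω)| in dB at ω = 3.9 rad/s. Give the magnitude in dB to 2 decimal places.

-21.38 dB

|j3.9 + 37.3| = √(3.9² + 37.3²) = 37.5
|H(j3.9)| = 3.2 / 37.5 = 0.085326
20 log₁₀(0.085326) = -21.378 dB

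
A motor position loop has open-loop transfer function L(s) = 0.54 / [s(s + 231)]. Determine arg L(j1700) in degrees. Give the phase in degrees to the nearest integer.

∠(j1700 + 231) = arctan(1700/231) = 82.26°
∠(j1700) = 90.00°
∠L(j1700) = − (82.26° + 90.00°) = -172.26°

-172 deg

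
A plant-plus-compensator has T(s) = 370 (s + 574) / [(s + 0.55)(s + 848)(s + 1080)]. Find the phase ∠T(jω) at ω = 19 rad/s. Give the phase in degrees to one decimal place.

∠(j19 + 574) = arctan(19/574) = 1.90°
∠(j19 + 0.55) = arctan(19/0.55) = 88.34°
∠(j19 + 848) = arctan(19/848) = 1.28°
∠(j19 + 1080) = arctan(19/1080) = 1.01°
∠T(j19) = 1.90° − (88.34° + 1.28° + 1.01°) = -88.74°

-88.7 deg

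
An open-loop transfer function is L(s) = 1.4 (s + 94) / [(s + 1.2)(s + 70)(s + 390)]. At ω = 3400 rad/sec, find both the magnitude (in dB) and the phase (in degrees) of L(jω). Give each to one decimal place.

|j3400 + 94| = √(3400² + 94²) = 3401
|j3400 + 1.2| = √(3400² + 1.2²) = 3400
|j3400 + 70| = √(3400² + 70²) = 3401
|j3400 + 390| = √(3400² + 390²) = 3422
|L(j3400)| = 1.4 × 3401 / (3400 × 3401 × 3422) = 1.2034e-07
20 log₁₀(1.2034e-07) = -138.39 dB
∠(j3400 + 94) = arctan(3400/94) = 88.42°
∠(j3400 + 1.2) = arctan(3400/1.2) = 89.98°
∠(j3400 + 70) = arctan(3400/70) = 88.82°
∠(j3400 + 390) = arctan(3400/390) = 83.46°
∠L(j3400) = 88.42° − (89.98° + 88.82° + 83.46°) = -173.84°

|L| = -138.4 dB, ∠L = -173.8°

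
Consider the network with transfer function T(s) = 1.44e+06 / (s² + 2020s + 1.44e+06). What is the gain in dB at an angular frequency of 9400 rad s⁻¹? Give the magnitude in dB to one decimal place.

-35.8 dB

|(j9400)² + 2020(j9400) + 1.44e+06| = |-8.692e+07 + j1.8988e+07| = 8.897e+07
|T(j9400)| = 1.44e+06 / 8.897e+07 = 0.016185
20 log₁₀(0.016185) = -35.82 dB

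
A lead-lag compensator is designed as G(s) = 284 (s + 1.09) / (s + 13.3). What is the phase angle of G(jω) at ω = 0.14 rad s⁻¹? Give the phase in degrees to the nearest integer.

∠(j0.14 + 1.09) = arctan(0.14/1.09) = 7.32°
∠(j0.14 + 13.3) = arctan(0.14/13.3) = 0.60°
∠G(j0.14) = 7.32° − 0.60° = 6.72°

7°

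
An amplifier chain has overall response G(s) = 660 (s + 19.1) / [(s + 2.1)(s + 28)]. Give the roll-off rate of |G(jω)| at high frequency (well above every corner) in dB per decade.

-20 dB/decade

With 1 zero and 2 poles, the high-frequency asymptotic slope is 20 × (1 − 2) = -20 dB/decade.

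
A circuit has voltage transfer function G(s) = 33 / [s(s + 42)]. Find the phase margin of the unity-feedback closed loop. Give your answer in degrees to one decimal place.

88.9°

Gain crossover: |G(jω)| = 1 at ω ≈ 0.786 rad/sec.
∠G(j0.786) = −90° − arctan(0.786/42) ≈ -91.07°
PM = 180° + (-91.07°) = 88.93°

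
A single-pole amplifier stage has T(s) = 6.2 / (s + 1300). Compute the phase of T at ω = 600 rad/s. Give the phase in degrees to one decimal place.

-24.8°

∠(j600 + 1300) = arctan(600/1300) = 24.78°
∠T(j600) = −24.78° = -24.78°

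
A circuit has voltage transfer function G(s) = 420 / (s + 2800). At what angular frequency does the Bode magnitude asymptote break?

The single real pole at s = −2800 gives a corner at ω = 2800 rad/sec.

2800 rad/sec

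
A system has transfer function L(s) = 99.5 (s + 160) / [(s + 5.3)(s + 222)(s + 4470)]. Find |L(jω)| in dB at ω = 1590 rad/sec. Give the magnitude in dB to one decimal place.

|j1590 + 160| = √(1590² + 160²) = 1598
|j1590 + 5.3| = √(1590² + 5.3²) = 1590
|j1590 + 222| = √(1590² + 222²) = 1605
|j1590 + 4470| = √(1590² + 4470²) = 4744
|L(j1590)| = 99.5 × 1598 / (1590 × 1605 × 4744) = 1.3129e-05
20 log₁₀(1.3129e-05) = -97.64 dB

-97.6 dB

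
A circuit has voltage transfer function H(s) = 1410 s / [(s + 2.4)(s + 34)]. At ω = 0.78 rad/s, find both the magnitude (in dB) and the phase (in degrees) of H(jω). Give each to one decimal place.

|j0.78| = 0.78
|j0.78 + 2.4| = √(0.78² + 2.4²) = 2.524
|j0.78 + 34| = √(0.78² + 34²) = 34.01
|H(j0.78)| = 1410 × 0.78 / (2.524 × 34.01) = 12.815
20 log₁₀(12.815) = 22.15 dB
∠(j0.78) = 90.00°
∠(j0.78 + 2.4) = arctan(0.78/2.4) = 18.00°
∠(j0.78 + 34) = arctan(0.78/34) = 1.31°
∠H(j0.78) = 90.00° − (18.00° + 1.31°) = 70.68°

|H| = 22.2 dB, ∠H = 70.7°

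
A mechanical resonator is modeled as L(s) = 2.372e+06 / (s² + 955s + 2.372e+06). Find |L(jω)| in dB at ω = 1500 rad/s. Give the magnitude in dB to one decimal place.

4.3 dB

|(j1500)² + 955(j1500) + 2.372e+06| = |1.22e+05 + j1.4325e+06| = 1.438e+06
|L(j1500)| = 2.372e+06 / 1.438e+06 = 1.6499
20 log₁₀(1.6499) = 4.35 dB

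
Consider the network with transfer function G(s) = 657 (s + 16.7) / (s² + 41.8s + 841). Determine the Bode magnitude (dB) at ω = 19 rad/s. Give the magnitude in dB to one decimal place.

25.1 dB

|j19 + 16.7| = √(19² + 16.7²) = 25.3
|(j19)² + 41.8(j19) + 841| = |480 + j794.2| = 928
|G(j19)| = 657 × 25.3 / 928 = 17.909
20 log₁₀(17.909) = 25.06 dB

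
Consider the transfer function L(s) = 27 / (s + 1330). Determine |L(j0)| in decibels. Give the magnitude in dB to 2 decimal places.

-33.85 dB

L(0) = 27 / 1330 = 0.020301
20 log₁₀(0.020301) = -33.850 dB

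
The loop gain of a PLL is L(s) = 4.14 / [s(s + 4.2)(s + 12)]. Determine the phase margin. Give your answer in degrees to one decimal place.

88.5°

Gain crossover: |L(jω)| = 1 at ω ≈ 0.0821 rad/s.
∠L(j0.0821) = −90° − arctan(0.0821/4.2) − arctan(0.0821/12) ≈ -91.51°
PM = 180° + (-91.51°) = 88.49°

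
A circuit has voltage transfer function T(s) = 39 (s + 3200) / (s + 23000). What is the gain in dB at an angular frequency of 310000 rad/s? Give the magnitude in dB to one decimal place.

31.8 dB

|j310000 + 3200| = √(310000² + 3200²) = 3.1e+05
|j310000 + 23000| = √(310000² + 23000²) = 3.109e+05
|T(j310000)| = 39 × 3.1e+05 / 3.109e+05 = 38.895
20 log₁₀(38.895) = 31.80 dB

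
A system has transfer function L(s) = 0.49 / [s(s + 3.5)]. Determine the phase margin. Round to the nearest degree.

Gain crossover: |L(jω)| = 1 at ω ≈ 0.14 rad/s.
∠L(j0.14) = −90° − arctan(0.14/3.5) ≈ -92.29°
PM = 180° + (-92.29°) = 87.71°

88°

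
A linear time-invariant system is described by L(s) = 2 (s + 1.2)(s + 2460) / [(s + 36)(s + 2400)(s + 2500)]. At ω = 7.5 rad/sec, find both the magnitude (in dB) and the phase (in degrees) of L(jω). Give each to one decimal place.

|j7.5 + 1.2| = √(7.5² + 1.2²) = 7.595
|j7.5 + 2460| = √(7.5² + 2460²) = 2460
|j7.5 + 36| = √(7.5² + 36²) = 36.77
|j7.5 + 2400| = √(7.5² + 2400²) = 2400
|j7.5 + 2500| = √(7.5² + 2500²) = 2500
|L(j7.5)| = 2 × 7.595 × 2460 / (36.77 × 2400 × 2500) = 0.00016937
20 log₁₀(0.00016937) = -75.42 dB
∠(j7.5 + 1.2) = arctan(7.5/1.2) = 80.91°
∠(j7.5 + 2460) = arctan(7.5/2460) = 0.17°
∠(j7.5 + 36) = arctan(7.5/36) = 11.77°
∠(j7.5 + 2400) = arctan(7.5/2400) = 0.18°
∠(j7.5 + 2500) = arctan(7.5/2500) = 0.17°
∠L(j7.5) = 80.91° + 0.17° − (11.77° + 0.18° + 0.17°) = 68.97°

|L| = -75.4 dB, ∠L = 69.0°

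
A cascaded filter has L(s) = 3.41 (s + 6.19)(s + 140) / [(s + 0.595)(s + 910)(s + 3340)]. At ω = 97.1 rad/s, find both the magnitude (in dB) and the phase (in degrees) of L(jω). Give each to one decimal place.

|j97.1 + 6.19| = √(97.1² + 6.19²) = 97.3
|j97.1 + 140| = √(97.1² + 140²) = 170.4
|j97.1 + 0.595| = √(97.1² + 0.595²) = 97.1
|j97.1 + 910| = √(97.1² + 910²) = 915.2
|j97.1 + 3340| = √(97.1² + 3340²) = 3341
|L(j97.1)| = 3.41 × 97.3 × 170.4 / (97.1 × 915.2 × 3341) = 0.00019037
20 log₁₀(0.00019037) = -74.41 dB
∠(j97.1 + 6.19) = arctan(97.1/6.19) = 86.35°
∠(j97.1 + 140) = arctan(97.1/140) = 34.74°
∠(j97.1 + 0.595) = arctan(97.1/0.595) = 89.65°
∠(j97.1 + 910) = arctan(97.1/910) = 6.09°
∠(j97.1 + 3340) = arctan(97.1/3340) = 1.67°
∠L(j97.1) = 86.35° + 34.74° − (89.65° + 6.09° + 1.67°) = 23.69°

|L| = -74.4 dB, ∠L = 23.7°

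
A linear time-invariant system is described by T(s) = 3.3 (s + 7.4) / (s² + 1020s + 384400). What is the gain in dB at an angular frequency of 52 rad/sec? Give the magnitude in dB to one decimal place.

-66.9 dB

|j52 + 7.4| = √(52² + 7.4²) = 52.52
|(j52)² + 1020(j52) + 384400| = |3.817e+05 + j53040| = 3.854e+05
|T(j52)| = 3.3 × 52.52 / 3.854e+05 = 0.00044978
20 log₁₀(0.00044978) = -66.94 dB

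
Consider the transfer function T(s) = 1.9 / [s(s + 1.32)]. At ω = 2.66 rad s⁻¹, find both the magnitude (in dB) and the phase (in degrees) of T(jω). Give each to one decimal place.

|T| = -12.4 dB, ∠T = -153.6°

|j2.66 + 1.32| = √(2.66² + 1.32²) = 2.97
|j2.66| = 2.66
|T(j2.66)| = 1.9 / (2.97 × 2.66) = 0.24054
20 log₁₀(0.24054) = -12.38 dB
∠(j2.66 + 1.32) = arctan(2.66/1.32) = 63.61°
∠(j2.66) = 90.00°
∠T(j2.66) = − (63.61° + 90.00°) = -153.61°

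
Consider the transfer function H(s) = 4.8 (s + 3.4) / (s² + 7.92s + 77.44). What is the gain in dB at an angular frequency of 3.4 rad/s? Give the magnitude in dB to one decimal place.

|j3.4 + 3.4| = √(3.4² + 3.4²) = 4.808
|(j3.4)² + 7.92(j3.4) + 77.44| = |65.88 + j26.928| = 71.17
|H(j3.4)| = 4.8 × 4.808 / 71.17 = 0.32429
20 log₁₀(0.32429) = -9.78 dB

-9.8 dB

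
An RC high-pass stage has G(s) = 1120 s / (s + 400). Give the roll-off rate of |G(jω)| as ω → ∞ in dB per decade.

With 1 zero and 1 pole, the high-frequency asymptotic slope is 20 × (1 − 1) = 0 dB/decade.

0 dB/decade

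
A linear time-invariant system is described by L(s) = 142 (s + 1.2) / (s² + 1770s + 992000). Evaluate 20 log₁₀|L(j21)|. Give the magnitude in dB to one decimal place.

|j21 + 1.2| = √(21² + 1.2²) = 21.03
|(j21)² + 1770(j21) + 992000| = |9.9156e+05 + j37170| = 9.923e+05
|L(j21)| = 142 × 21.03 / 9.923e+05 = 0.0030102
20 log₁₀(0.0030102) = -50.43 dB

-50.4 dB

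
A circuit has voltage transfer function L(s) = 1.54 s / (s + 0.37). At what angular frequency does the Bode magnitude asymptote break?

The single real pole at s = −0.37 gives a corner at ω = 0.37 rad s⁻¹.

0.37 rad s⁻¹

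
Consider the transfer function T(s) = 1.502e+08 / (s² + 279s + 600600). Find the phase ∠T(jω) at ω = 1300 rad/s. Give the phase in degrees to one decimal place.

-161.6 deg

∠[(j1300)² + 279(j1300) + 600600] = ∠[-1.0894e+06 + j3.627e+05] = 161.59°
∠T(j1300) = −161.59° = -161.59°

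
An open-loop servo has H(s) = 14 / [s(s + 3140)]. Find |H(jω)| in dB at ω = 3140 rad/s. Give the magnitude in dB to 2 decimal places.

|j3140 + 3140| = √(3140² + 3140²) = 4441
|j3140| = 3140
|H(j3140)| = 14 / (4441 × 3140) = 1.004e-06
20 log₁₀(1.004e-06) = -119.965 dB

-119.96 dB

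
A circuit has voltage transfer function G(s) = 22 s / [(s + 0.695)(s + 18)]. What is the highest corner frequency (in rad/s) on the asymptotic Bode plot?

18 rad/s

Break frequencies occur at each pole and zero magnitude: 0.695 rad/s, 18 rad/s.
The highest is 18 rad/s.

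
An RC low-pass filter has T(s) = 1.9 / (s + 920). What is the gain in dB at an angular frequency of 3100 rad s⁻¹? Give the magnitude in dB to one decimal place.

-64.6 dB

|j3100 + 920| = √(3100² + 920²) = 3234
|T(j3100)| = 1.9 / 3234 = 0.00058757
20 log₁₀(0.00058757) = -64.62 dB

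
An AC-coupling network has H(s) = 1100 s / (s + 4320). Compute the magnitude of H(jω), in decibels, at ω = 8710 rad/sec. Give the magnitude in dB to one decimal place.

59.9 dB

|j8710| = 8710
|j8710 + 4320| = √(8710² + 4320²) = 9722
|H(j8710)| = 1100 × 8710 / 9722 = 985.45
20 log₁₀(985.45) = 59.87 dB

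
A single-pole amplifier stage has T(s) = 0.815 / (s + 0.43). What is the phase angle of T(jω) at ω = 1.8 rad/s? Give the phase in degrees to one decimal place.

∠(j1.8 + 0.43) = arctan(1.8/0.43) = 76.56°
∠T(j1.8) = −76.56° = -76.56°

-76.6°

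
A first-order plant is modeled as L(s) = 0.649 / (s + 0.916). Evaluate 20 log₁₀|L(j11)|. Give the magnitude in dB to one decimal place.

-24.6 dB

|j11 + 0.916| = √(11² + 0.916²) = 11.04
|L(j11)| = 0.649 / 11.04 = 0.058796
20 log₁₀(0.058796) = -24.61 dB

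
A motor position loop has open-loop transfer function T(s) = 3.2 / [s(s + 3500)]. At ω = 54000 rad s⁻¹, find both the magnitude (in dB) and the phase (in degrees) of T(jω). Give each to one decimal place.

|j54000 + 3500| = √(54000² + 3500²) = 5.411e+04
|j54000| = 5.4e+04
|T(j54000)| = 3.2 / (5.411e+04 × 5.4e+04) = 1.0951e-09
20 log₁₀(1.0951e-09) = -179.21 dB
∠(j54000 + 3500) = arctan(54000/3500) = 86.29°
∠(j54000) = 90.00°
∠T(j54000) = − (86.29° + 90.00°) = -176.29°

|T| = -179.2 dB, ∠T = -176.3°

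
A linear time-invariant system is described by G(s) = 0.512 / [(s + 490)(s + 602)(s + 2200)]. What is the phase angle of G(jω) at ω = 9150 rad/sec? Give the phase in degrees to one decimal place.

∠(j9150 + 490) = arctan(9150/490) = 86.93°
∠(j9150 + 602) = arctan(9150/602) = 86.24°
∠(j9150 + 2200) = arctan(9150/2200) = 76.48°
∠G(j9150) = − (86.93° + 86.24° + 76.48°) = -249.65°

-249.7 deg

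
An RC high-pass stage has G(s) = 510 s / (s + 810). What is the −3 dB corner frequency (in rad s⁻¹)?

For a single-pole high-pass, the −3 dB point is at the pole: ω = 810 rad s⁻¹.

810 rad s⁻¹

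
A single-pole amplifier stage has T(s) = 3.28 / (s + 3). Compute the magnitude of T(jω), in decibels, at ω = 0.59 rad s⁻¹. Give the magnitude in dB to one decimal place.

0.6 dB

|j0.59 + 3| = √(0.59² + 3²) = 3.057
|T(j0.59)| = 3.28 / 3.057 = 1.0728
20 log₁₀(1.0728) = 0.61 dB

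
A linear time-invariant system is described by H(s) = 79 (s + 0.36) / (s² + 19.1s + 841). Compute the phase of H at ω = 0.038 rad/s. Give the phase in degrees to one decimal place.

6.0°

∠(j0.038 + 0.36) = arctan(0.038/0.36) = 6.03°
∠[(j0.038)² + 19.1(j0.038) + 841] = ∠[841 + j0.7258] = 0.05°
∠H(j0.038) = 6.03° − 0.05° = 5.98°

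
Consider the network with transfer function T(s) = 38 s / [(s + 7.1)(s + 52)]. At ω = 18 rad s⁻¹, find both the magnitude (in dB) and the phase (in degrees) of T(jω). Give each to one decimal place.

|j18| = 18
|j18 + 7.1| = √(18² + 7.1²) = 19.35
|j18 + 52| = √(18² + 52²) = 55.03
|T(j18)| = 38 × 18 / (19.35 × 55.03) = 0.6424
20 log₁₀(0.6424) = -3.84 dB
∠(j18) = 90.00°
∠(j18 + 7.1) = arctan(18/7.1) = 68.47°
∠(j18 + 52) = arctan(18/52) = 19.09°
∠T(j18) = 90.00° − (68.47° + 19.09°) = 2.43°

|T| = -3.8 dB, ∠T = 2.4°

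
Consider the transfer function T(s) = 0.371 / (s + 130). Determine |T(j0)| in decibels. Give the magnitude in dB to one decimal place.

T(0) = 0.371 / 130 = 0.0028538
20 log₁₀(0.0028538) = -50.89 dB

-50.9 dB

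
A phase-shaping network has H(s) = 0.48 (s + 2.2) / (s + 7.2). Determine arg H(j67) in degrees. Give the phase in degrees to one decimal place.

∠(j67 + 2.2) = arctan(67/2.2) = 88.12°
∠(j67 + 7.2) = arctan(67/7.2) = 83.87°
∠H(j67) = 88.12° − 83.87° = 4.25°

4.3°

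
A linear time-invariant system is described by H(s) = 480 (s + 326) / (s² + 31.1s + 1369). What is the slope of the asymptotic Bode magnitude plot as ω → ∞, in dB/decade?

With 1 zero and 2 poles, the high-frequency asymptotic slope is 20 × (1 − 2) = -20 dB/decade.

-20 dB/decade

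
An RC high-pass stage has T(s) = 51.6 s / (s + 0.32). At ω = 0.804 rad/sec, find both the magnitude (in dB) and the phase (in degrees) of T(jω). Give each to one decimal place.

|j0.804| = 0.804
|j0.804 + 0.32| = √(0.804² + 0.32²) = 0.8653
|T(j0.804)| = 51.6 × 0.804 / 0.8653 = 47.942
20 log₁₀(47.942) = 33.61 dB
∠(j0.804) = 90.00°
∠(j0.804 + 0.32) = arctan(0.804/0.32) = 68.30°
∠T(j0.804) = 90.00° − 68.30° = 21.70°

|T| = 33.6 dB, ∠T = 21.7°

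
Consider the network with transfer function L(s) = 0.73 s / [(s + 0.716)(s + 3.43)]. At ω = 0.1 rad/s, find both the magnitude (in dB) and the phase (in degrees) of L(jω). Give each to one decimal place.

|j0.1| = 0.1
|j0.1 + 0.716| = √(0.1² + 0.716²) = 0.7229
|j0.1 + 3.43| = √(0.1² + 3.43²) = 3.431
|L(j0.1)| = 0.73 × 0.1 / (0.7229 × 3.431) = 0.029426
20 log₁₀(0.029426) = -30.63 dB
∠(j0.1) = 90.00°
∠(j0.1 + 0.716) = arctan(0.1/0.716) = 7.95°
∠(j0.1 + 3.43) = arctan(0.1/3.43) = 1.67°
∠L(j0.1) = 90.00° − (7.95° + 1.67°) = 80.38°

|L| = -30.6 dB, ∠L = 80.4°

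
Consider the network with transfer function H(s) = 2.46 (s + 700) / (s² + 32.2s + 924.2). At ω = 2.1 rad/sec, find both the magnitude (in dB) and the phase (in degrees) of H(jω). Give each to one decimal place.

|j2.1 + 700| = √(2.1² + 700²) = 700
|(j2.1)² + 32.2(j2.1) + 924.2| = |919.79 + j67.62| = 922.3
|H(j2.1)| = 2.46 × 700 / 922.3 = 1.8671
20 log₁₀(1.8671) = 5.42 dB
∠(j2.1 + 700) = arctan(2.1/700) = 0.17°
∠[(j2.1)² + 32.2(j2.1) + 924.2] = ∠[919.79 + j67.62] = 4.20°
∠H(j2.1) = 0.17° − 4.20° = -4.03°

|H| = 5.4 dB, ∠H = -4.0 deg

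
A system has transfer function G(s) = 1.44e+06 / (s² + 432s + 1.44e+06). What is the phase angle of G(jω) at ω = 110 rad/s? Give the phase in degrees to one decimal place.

-1.9°

∠[(j110)² + 432(j110) + 1.44e+06] = ∠[1.4279e+06 + j47520] = 1.91°
∠G(j110) = −1.91° = -1.91°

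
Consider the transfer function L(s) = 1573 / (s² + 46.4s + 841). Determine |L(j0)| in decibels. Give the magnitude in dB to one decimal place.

5.4 dB

L(0) = 1573 / 841 = 1.8704
20 log₁₀(1.8704) = 5.44 dB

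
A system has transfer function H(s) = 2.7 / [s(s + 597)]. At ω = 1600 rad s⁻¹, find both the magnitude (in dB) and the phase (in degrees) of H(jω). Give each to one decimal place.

|H| = -120.1 dB, ∠H = -159.5 deg

|j1600 + 597| = √(1600² + 597²) = 1708
|j1600| = 1600
|H(j1600)| = 2.7 / (1708 × 1600) = 9.8814e-07
20 log₁₀(9.8814e-07) = -120.10 dB
∠(j1600 + 597) = arctan(1600/597) = 69.54°
∠(j1600) = 90.00°
∠H(j1600) = − (69.54° + 90.00°) = -159.54°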